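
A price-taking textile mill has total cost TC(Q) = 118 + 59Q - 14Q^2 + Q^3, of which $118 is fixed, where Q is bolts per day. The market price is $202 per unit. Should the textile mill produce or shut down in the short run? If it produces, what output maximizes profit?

Produce at Q = 13

Variable cost is VC = 59Q - 14Q^2 + Q^3, so AVC = VC/Q = 59 - 14Q + Q^2 and MC = dTC/dQ = 59 - 28Q + 3Q^2.
AVC hits its minimum where MC = AVC, at Q = 7, giving min AVC = 59 - 14·7 + 7^2 = $10.
Since P = $202 ≥ min AVC = $10, price covers variable cost and the firm should produce.
Solving P = MC: -143 - 28Q + 3Q^2 = 0 ⇒ Q = -11/3 or 13. On the upward-sloping branch, Q* = 13.
Check: AVC at Q = 13 is $46 ≤ P, so revenue covers variable cost.
Profit = P·Q − TC = 202·13 − 716 = $1910.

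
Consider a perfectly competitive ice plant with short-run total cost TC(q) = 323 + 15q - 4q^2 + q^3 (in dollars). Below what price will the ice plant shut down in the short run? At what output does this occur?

$11 per unit, at q = 2

The firm shuts down when price falls below the minimum of average variable cost. AVC = VC/q = 15 - 4q + q^2.
dAVC/dq = -4 + 2q = 0 gives q = 2. min AVC = 15 - 4·2 + 2^2 = 11.
So the shutdown price is $11.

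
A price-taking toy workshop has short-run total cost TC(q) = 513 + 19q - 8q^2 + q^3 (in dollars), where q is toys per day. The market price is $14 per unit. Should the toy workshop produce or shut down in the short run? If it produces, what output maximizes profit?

Produce at q = 5

Strip out fixed cost: VC = 19q - 8q^2 + q^3. Then AVC = 19 - 8q + q^2 and MC = 19 - 16q + 3q^2.
The AVC parabola has its vertex at q = 8/2 = 4, where AVC = 19 - 8·4 + 4^2 = $3.
Since P = $14 ≥ min AVC = $3, price covers variable cost and the firm should produce.
P = MC gives 5 - 16q + 3q^2 = 0, with roots 1/3 and 5. Take the larger (rising MC): q* = 5.
Check: AVC at q = 5 is $4 ≤ P, so revenue covers variable cost.
Profit = P·q − TC = 14·5 − 533 = -$463, a loss, but smaller than the $513 fixed cost the firm would lose by shutting down.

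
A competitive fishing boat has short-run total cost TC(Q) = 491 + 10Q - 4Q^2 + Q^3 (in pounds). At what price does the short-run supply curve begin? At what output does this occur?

£6 per unit, at Q = 2

The firm shuts down when price falls below the minimum of average variable cost. AVC = VC/Q = 10 - 4Q + Q^2.
dAVC/dQ = -4 + 2Q = 0 gives Q = 2. min AVC = 10 - 4·2 + 2^2 = 6.
For P < £6 the firm produces nothing.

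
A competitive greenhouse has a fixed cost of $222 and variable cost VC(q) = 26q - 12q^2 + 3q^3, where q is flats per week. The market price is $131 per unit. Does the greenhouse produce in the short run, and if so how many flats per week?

Produce at q = 5

Variable cost is VC = 26q - 12q^2 + 3q^3, so AVC = VC/q = 26 - 12q + 3q^2 and MC = dTC/dq = 26 - 24q + 9q^2.
The AVC parabola has its vertex at q = 12/6 = 2, where AVC = 26 - 12·2 + 3·2^2 = $14.
Since P = $131 ≥ min AVC = $14, price covers variable cost and the firm should produce.
Solving P = MC: -105 - 24q + 9q^2 = 0 ⇒ q = -7/3 or 5. On the upward-sloping branch, q* = 5.
Check: AVC at q = 5 is $41 ≤ P, so revenue covers variable cost.
Profit = P·q − TC = 131·5 − 427 = $228.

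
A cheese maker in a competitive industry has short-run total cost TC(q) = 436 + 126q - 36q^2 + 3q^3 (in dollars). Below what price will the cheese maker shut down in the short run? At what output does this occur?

The shutdown price is the minimum of AVC. VC = 126q - 36q^2 + 3q^3, so AVC = 126 - 36q + 3q^2.
At the minimum of AVC, MC = AVC. MC = 126 - 72q + 9q^2; setting MC = AVC gives 6q^2 - 36q = 0, so q = 6. min AVC = 18.
The firm shuts down for any P below $18.

$18 per unit, at q = 6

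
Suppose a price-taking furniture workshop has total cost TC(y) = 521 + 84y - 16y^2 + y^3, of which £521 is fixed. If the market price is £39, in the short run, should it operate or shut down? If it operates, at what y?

Produce at y = 9

Strip out fixed cost: VC = 84y - 16y^2 + y^3. Then AVC = 84 - 16y + y^2 and MC = 84 - 32y + 3y^2.
AVC hits its minimum where MC = AVC, at y = 8, giving min AVC = 84 - 16·8 + 8^2 = £20.
P = £39 exceeds min AVC = £20, so the firm stays open.
P = MC gives 45 - 32y + 3y^2 = 0, with roots 5/3 and 9. Take the larger (rising MC): y* = 9.
Check: AVC at y = 9 is £21 ≤ P, so revenue covers variable cost.
Profit = P·y − TC = 39·9 − 710 = -£359, a loss, but smaller than the £521 fixed cost the firm would lose by shutting down.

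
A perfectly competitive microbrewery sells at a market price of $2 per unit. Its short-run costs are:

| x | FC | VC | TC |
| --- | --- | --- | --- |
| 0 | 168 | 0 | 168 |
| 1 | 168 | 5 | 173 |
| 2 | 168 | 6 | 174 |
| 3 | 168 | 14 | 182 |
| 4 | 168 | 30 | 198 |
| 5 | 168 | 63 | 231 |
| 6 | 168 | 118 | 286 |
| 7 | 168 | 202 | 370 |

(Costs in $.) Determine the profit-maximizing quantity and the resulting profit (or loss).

x = 0 (shut down); profit = -$168

Profit at each row (π = 2x − TC): x=0: -168; x=1: -171; x=2: -170; x=3: -176; x=4: -190; x=5: -221; x=6: -274; x=7: -356.
Profit is highest at x = 0. Equivalently, the lowest AVC in the table is 6/2 ≈ $3 at x = 2, and P = $2 falls below it — price never covers variable cost, so the firm shuts down and loses only its fixed cost.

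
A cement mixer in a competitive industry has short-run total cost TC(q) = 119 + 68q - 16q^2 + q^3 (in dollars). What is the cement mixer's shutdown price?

$4 per unit

The shutdown price is the minimum of AVC. VC = 68q - 16q^2 + q^3, so AVC = 68 - 16q + q^2.
At the minimum of AVC, MC = AVC. MC = 68 - 32q + 3q^2; setting MC = AVC gives 2q^2 - 16q = 0, so q = 8. min AVC = 4.
The firm shuts down for any P below $4.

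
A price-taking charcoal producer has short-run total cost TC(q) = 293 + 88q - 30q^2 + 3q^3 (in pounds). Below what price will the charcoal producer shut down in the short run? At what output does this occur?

£13 per unit, at q = 5

The shutdown price is the minimum of AVC. VC = 88q - 30q^2 + 3q^3, so AVC = 88 - 30q + 3q^2.
dAVC/dq = -30 + 6q = 0 gives q = 5. min AVC = 88 - 30·5 + 3·5^2 = 13.
For P < £13 the firm produces nothing.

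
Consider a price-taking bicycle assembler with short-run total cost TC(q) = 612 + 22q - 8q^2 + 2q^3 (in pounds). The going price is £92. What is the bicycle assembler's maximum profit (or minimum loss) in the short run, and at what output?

Profit = -£312 at q = 5

AVC = 22 - 8q + 2q^2; min AVC = £14 at q = 2. Since P = £92 ≥ min AVC, the firm produces.
With MC = 22 - 16q + 6q^2, P = MC on the upward-sloping part at q* = 5.
TR = 92·5 = 460. TC = 612 + 160 = 772. Profit = 460 − 772 = -£312.
Shutting down would mean losing the fixed cost of £612, so operating at a loss of £312 is better by £300.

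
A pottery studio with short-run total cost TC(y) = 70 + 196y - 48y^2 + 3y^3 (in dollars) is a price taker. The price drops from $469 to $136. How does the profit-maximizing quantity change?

Output falls from 13 to 10

AVC = 196 - 48y + 3y^2, minimized at y = 8 where min AVC = $4. MC = 196 - 96y + 9y^2.
At P = $469 ≥ min AVC, set P = MC on the rising branch: y = 13.
At P = $136 ≥ min AVC, set P = MC: y = 10. The firm stays open but cuts output.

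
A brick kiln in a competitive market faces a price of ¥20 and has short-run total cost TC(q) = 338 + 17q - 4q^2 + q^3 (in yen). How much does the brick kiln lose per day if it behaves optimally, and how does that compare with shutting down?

AVC = 17 - 4q + q^2; min AVC = ¥13 at q = 2. Since P = ¥20 ≥ min AVC, the firm produces.
With MC = 17 - 8q + 3q^2, P = MC on the upward-sloping part at q* = 3.
TR = 20·3 = 60. TC = 338 + 42 = 380. Profit = 60 − 380 = -¥320.
That loss of ¥320 beats the ¥338 the firm would lose by shutting down; producing recovers ¥18 of fixed cost.

Profit = -¥320 at q = 3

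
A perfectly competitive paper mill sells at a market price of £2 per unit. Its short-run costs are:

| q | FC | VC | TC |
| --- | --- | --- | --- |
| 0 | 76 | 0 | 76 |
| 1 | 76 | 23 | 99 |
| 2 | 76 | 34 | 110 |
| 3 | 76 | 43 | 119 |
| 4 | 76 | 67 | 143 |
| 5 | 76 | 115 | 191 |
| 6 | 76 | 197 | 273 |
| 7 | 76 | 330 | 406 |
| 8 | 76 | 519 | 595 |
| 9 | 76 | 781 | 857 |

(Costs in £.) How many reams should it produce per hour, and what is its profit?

Profit at each row (π = 2q − TC): q=0: -76; q=1: -97; q=2: -106; q=3: -113; q=4: -135; q=5: -181; q=6: -261; q=7: -392; q=8: -579; q=9: -839.
Profit is highest at q = 0. Equivalently, the lowest AVC in the table is 43/3 ≈ £14.33 at q = 3, and P = £2 falls below it — price never covers variable cost, so the firm shuts down and loses only its fixed cost.

q = 0 (shut down); profit = -£76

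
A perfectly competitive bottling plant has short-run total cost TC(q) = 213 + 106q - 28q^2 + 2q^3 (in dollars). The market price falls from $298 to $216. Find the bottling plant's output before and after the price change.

MC = 106 - 56q + 6q^2; the shutdown threshold is min AVC = $8 (at q = 7).
At P = $298 ≥ min AVC, set P = MC on the rising branch: q = 12.
At P = $216 ≥ min AVC, set P = MC: q = 11. The firm stays open but cuts output.

Output falls from 12 to 11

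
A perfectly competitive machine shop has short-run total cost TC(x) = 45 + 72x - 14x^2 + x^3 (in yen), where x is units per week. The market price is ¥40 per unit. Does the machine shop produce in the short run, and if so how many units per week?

Variable cost is VC = 72x - 14x^2 + x^3, so AVC = VC/x = 72 - 14x + x^2 and MC = dTC/dx = 72 - 28x + 3x^2.
The AVC parabola has its vertex at x = 14/2 = 7, where AVC = 72 - 14·7 + 7^2 = ¥23.
Since P = ¥40 ≥ min AVC = ¥23, price covers variable cost and the firm should produce.
Set P = MC: 40 = 72 - 28x + 3x^2 → 32 - 28x + 3x^2 = 0. The roots are x = 4/3 and x = 8; the profit-maximizing output is on the rising part of MC, so x* = 8.
Check: AVC at x = 8 is ¥24 ≤ P, so revenue covers variable cost.
Profit = P·x − TC = 40·8 − 237 = ¥83.

Produce at x = 8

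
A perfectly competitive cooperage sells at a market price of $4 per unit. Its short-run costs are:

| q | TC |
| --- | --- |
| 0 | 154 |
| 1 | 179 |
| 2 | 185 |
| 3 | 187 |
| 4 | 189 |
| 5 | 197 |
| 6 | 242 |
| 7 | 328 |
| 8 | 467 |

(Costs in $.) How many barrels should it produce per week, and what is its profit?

Tabulate TR − TC: q=0: -154; q=1: -175; q=2: -177; q=3: -175; q=4: -173; q=5: -177; q=6: -218; q=7: -300; q=8: -435.
Profit is highest at q = 0. Equivalently, the lowest AVC in the table is 43/5 ≈ $8.60 at q = 5, and P = $4 falls below it — price never covers variable cost, so the firm shuts down and loses only its fixed cost.

q = 0 (shut down); profit = -$154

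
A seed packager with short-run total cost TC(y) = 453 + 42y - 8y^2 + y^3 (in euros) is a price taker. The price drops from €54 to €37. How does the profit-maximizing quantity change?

Output falls from 6 to 5

MC = 42 - 16y + 3y^2; the shutdown threshold is min AVC = €26 (at y = 4).
With P = €54 above the shutdown price, P = MC gives y = 6.
At P = €37 ≥ min AVC, set P = MC: y = 5. The firm stays open but cuts output.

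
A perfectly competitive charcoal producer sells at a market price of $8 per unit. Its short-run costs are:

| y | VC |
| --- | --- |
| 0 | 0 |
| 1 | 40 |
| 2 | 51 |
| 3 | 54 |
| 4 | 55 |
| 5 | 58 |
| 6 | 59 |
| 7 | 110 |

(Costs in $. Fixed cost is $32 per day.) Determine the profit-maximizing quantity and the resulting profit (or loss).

Profit at each row (π = 8y − TC): y=0: -32; y=1: -64; y=2: -67; y=3: -62; y=4: -55; y=5: -50; y=6: -43; y=7: -86.
Profit is highest at y = 0. Equivalently, the lowest AVC in the table is 59/6 ≈ $9.83 at y = 6, and P = $8 falls below it — price never covers variable cost, so the firm shuts down and loses only its fixed cost.

y = 0 (shut down); profit = -$32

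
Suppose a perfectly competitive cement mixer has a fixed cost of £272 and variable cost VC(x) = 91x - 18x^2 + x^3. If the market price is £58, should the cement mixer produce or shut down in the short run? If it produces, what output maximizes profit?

Variable cost is VC = 91x - 18x^2 + x^3, so AVC = VC/x = 91 - 18x + x^2 and MC = dTC/dx = 91 - 36x + 3x^2.
AVC hits its minimum where MC = AVC, at x = 9, giving min AVC = 91 - 18·9 + 9^2 = £10.
Because £58 ≥ £10, revenue can cover variable cost; the firm operates.
P = MC gives 33 - 36x + 3x^2 = 0, with roots 1 and 11. Take the larger (rising MC): x* = 11.
Check: AVC at x = 11 is £14 ≤ P, so revenue covers variable cost.
Profit = P·x − TC = 58·11 − 426 = £212.

Produce at x = 11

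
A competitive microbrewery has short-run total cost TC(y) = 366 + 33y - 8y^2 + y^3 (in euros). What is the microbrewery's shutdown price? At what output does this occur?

The firm shuts down when price falls below the minimum of average variable cost. AVC = VC/y = 33 - 8y + y^2.
At the minimum of AVC, MC = AVC. MC = 33 - 16y + 3y^2; setting MC = AVC gives 2y^2 - 8y = 0, so y = 4. min AVC = 17.
So the shutdown price is €17.

€17 per unit, at y = 4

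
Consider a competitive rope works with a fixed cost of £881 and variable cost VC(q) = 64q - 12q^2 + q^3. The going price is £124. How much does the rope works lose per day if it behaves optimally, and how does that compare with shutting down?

AVC = 64 - 12q + q^2 has its minimum £28 at q = 6; price £124 clears that bar, so the firm operates.
With MC = 64 - 24q + 3q^2, P = MC on the upward-sloping part at q* = 10.
TR = 124·10 = 1240. TC = 881 + 440 = 1321. Profit = 1240 − 1321 = -£81.
Shutting down would mean losing the fixed cost of £881, so operating at a loss of £81 is better by £800.

Profit = -£81 at q = 10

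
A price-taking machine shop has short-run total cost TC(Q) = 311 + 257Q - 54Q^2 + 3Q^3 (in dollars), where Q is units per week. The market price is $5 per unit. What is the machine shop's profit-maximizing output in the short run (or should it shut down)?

From TC, MC = TC'(Q) = 257 - 108Q + 9Q^2 and AVC = VC/Q = 257 - 54Q + 3Q^2.
The AVC parabola has its vertex at Q = 54/6 = 9, where AVC = 257 - 54·9 + 3·9^2 = $14.
Since P = $5 < min AVC = $14, price fails to cover variable cost at any output.
Shutting down limits the loss to fixed cost, $311.

Shut down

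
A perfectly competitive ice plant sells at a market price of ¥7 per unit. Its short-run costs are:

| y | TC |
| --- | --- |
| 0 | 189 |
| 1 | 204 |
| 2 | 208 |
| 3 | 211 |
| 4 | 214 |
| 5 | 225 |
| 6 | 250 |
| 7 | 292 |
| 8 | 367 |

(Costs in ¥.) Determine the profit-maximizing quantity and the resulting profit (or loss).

y = 4; profit = -¥186

Compute π = P·y − TC at each output: y=0: -189; y=1: -197; y=2: -194; y=3: -190; y=4: -186; y=5: -190; y=6: -208; y=7: -243; y=8: -311.
Profit is maximized at y = 4. AVC there is 25/4 = ¥6.25 ≤ P, so producing beats shutting down (which would give -¥189).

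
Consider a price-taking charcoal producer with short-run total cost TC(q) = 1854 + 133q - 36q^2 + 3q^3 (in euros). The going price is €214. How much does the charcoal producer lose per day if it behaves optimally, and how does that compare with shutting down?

Profit = -€396 at q = 9

AVC = 133 - 36q + 3q^2; min AVC = €25 at q = 6. Since P = €214 ≥ min AVC, the firm produces.
With MC = 133 - 72q + 9q^2, P = MC on the upward-sloping part at q* = 9.
TR = 214·9 = 1926. TC = 1854 + 468 = 2322. Profit = 1926 − 2322 = -€396.
By producing, the firm covers all variable cost plus €1458 of fixed cost; shutting down would lose the full €1854.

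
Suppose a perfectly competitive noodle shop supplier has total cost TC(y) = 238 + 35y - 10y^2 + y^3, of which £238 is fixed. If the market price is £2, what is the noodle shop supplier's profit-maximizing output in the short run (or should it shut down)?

From TC, MC = TC'(y) = 35 - 20y + 3y^2 and AVC = VC/y = 35 - 10y + y^2.
AVC is minimized where dAVC/dy = -10 + 2y = 0, at y = 5; min AVC = 35 - 10·5 + 5^2 = £10.
P = £2 lies below min AVC = £10; no output level covers variable cost.
The firm minimizes its loss by shutting down and losing only its fixed cost of £238.

Shut down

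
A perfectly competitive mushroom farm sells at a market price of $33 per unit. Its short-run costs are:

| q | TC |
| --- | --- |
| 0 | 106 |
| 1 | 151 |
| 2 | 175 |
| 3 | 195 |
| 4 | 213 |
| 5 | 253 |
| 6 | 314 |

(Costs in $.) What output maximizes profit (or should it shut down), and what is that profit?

q = 4; profit = -$81

Compute π = P·q − TC at each output: q=0: -106; q=1: -118; q=2: -109; q=3: -96; q=4: -81; q=5: -88; q=6: -116.
Profit is maximized at q = 4. AVC there is 107/4 = $26.75 ≤ P, so producing beats shutting down (which would give -$106).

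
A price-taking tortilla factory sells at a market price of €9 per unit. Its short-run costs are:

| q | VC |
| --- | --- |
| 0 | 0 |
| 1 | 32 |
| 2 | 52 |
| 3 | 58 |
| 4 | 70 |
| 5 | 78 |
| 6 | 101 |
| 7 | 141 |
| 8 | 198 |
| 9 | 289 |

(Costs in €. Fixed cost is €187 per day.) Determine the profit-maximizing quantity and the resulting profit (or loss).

q = 0 (shut down); profit = -€187

Profit at each row (π = 9q − TC): q=0: -187; q=1: -210; q=2: -221; q=3: -218; q=4: -221; q=5: -220; q=6: -234; q=7: -265; q=8: -313; q=9: -395.
Profit is highest at q = 0. Equivalently, the lowest AVC in the table is 78/5 ≈ €15.60 at q = 5, and P = €9 falls below it — price never covers variable cost, so the firm shuts down and loses only its fixed cost.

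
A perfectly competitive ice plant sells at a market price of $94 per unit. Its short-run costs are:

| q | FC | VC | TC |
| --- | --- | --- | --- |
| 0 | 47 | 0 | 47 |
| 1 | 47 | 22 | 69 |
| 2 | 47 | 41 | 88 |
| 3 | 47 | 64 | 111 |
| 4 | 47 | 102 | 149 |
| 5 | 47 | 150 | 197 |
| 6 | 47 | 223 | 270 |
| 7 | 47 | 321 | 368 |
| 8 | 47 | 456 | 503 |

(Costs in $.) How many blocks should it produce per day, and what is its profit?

Profit at each row (π = 94q − TC): q=0: -47; q=1: 25; q=2: 100; q=3: 171; q=4: 227; q=5: 273; q=6: 294; q=7: 290; q=8: 249.
Profit is maximized at q = 6. AVC there is 223/6 = $37.17 ≤ P, so producing beats shutting down (which would give -$47).

q = 6; profit = $294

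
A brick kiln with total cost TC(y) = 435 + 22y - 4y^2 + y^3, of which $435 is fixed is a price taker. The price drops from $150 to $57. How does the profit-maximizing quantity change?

Output falls from 8 to 5

AVC = 22 - 4y + y^2, minimized at y = 2 where min AVC = $18. MC = 22 - 8y + 3y^2.
At P = $150 ≥ min AVC, set P = MC on the rising branch: y = 8.
At P = $57 ≥ min AVC, set P = MC: y = 5. The firm stays open but cuts output.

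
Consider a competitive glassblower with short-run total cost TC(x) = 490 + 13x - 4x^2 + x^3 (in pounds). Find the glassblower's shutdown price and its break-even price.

Shutdown price = £9; break-even price = £104

Shutdown price = min AVC. AVC = 13 - 4x + x^2, with vertex at x = 2 and minimum £9.
ATC = 490/x + 13 - 4x + x^2. Setting dATC/dx = −490/x^2 − 4 + 2x = 0 gives x = 7 (since 2·7^3 − 4·7^2 = 490).
min ATC = 490/7 + 13 − 4·7 + 7^2 = £104. That is the break-even price.
For £9 ≤ P < £104 the firm produces at a loss; below £9 it shuts down.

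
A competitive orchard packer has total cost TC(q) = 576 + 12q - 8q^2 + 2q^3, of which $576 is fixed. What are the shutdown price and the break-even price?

Shutdown price = min AVC. AVC = 12 - 8q + 2q^2, with vertex at q = 2 and minimum $4.
ATC = 576/q + 12 - 8q + 2q^2. Setting dATC/dq = −576/q^2 − 8 + 4q = 0 gives q = 6 (since 4·6^3 − 8·6^2 = 576).
min ATC = 576/6 + 12 − 8·6 + 2·6^2 = $132. That is the break-even price.
For $4 ≤ P < $132 the firm produces at a loss; below $4 it shuts down.

Shutdown price = $4; break-even price = $132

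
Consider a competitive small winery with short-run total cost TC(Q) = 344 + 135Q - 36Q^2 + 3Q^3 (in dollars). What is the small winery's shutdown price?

The firm shuts down when price falls below the minimum of average variable cost. AVC = VC/Q = 135 - 36Q + 3Q^2.
dAVC/dQ = -36 + 6Q = 0 gives Q = 6. min AVC = 135 - 36·6 + 3·6^2 = 27.
The firm shuts down for any P below $27.

$27 per unit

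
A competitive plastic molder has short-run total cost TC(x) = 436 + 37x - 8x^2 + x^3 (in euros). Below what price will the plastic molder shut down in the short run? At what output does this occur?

The shutdown price is the minimum of AVC. VC = 37x - 8x^2 + x^3, so AVC = 37 - 8x + x^2.
dAVC/dx = -8 + 2x = 0 gives x = 4. min AVC = 37 - 8·4 + 4^2 = 21.
For P < €21 the firm produces nothing.

€21 per unit, at x = 4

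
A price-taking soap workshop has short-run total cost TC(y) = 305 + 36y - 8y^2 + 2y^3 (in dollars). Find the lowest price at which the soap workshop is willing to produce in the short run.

$28 per unit

The firm shuts down when price falls below the minimum of average variable cost. AVC = VC/y = 36 - 8y + 2y^2.
dAVC/dy = -8 + 4y = 0 gives y = 2. min AVC = 36 - 8·2 + 2·2^2 = 28.
So the shutdown price is $28.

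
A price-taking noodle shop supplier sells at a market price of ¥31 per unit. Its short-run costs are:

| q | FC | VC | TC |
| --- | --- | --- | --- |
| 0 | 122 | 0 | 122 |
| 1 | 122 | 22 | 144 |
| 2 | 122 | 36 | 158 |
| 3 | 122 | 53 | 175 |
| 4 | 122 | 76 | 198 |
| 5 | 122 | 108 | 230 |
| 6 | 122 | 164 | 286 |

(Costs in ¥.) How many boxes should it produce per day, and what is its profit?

q = 4; profit = -¥74

Tabulate TR − TC: q=0: -122; q=1: -113; q=2: -96; q=3: -82; q=4: -74; q=5: -75; q=6: -100.
Profit is maximized at q = 4. AVC there is 76/4 = ¥19 ≤ P, so producing beats shutting down (which would give -¥122).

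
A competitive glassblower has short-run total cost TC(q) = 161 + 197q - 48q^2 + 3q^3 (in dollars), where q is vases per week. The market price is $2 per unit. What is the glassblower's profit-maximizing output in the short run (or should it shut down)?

From TC, MC = TC'(q) = 197 - 96q + 9q^2 and AVC = VC/q = 197 - 48q + 3q^2.
AVC hits its minimum where MC = AVC, at q = 8, giving min AVC = 197 - 48·8 + 3·8^2 = $5.
P = $2 lies below min AVC = $5; no output level covers variable cost.
The firm minimizes its loss by shutting down and losing only its fixed cost of $161.

Shut down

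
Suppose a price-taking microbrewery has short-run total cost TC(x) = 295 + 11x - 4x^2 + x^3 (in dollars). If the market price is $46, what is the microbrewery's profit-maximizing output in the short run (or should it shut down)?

From TC, MC = TC'(x) = 11 - 8x + 3x^2 and AVC = VC/x = 11 - 4x + x^2.
AVC is minimized where dAVC/dx = -4 + 2x = 0, at x = 2; min AVC = 11 - 4·2 + 2^2 = $7.
Since P = $46 ≥ min AVC = $7, price covers variable cost and the firm should produce.
Solving P = MC: -35 - 8x + 3x^2 = 0 ⇒ x = -7/3 or 5. On the upward-sloping branch, x* = 5.
Check: AVC at x = 5 is $16 ≤ P, so revenue covers variable cost.
Profit = P·x − TC = 46·5 − 375 = -$145, a loss, but smaller than the $295 fixed cost the firm would lose by shutting down.

Produce at x = 5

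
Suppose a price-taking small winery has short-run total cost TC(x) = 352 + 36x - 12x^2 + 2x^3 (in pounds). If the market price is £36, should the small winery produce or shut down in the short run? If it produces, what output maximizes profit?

Variable cost is VC = 36x - 12x^2 + 2x^3, so AVC = VC/x = 36 - 12x + 2x^2 and MC = dTC/dx = 36 - 24x + 6x^2.
AVC hits its minimum where MC = AVC, at x = 3, giving min AVC = 36 - 12·3 + 2·3^2 = £18.
Since P = £36 ≥ min AVC = £18, price covers variable cost and the firm should produce.
Set P = MC: 36 = 36 - 24x + 6x^2 → -24x + 6x^2 = 0. The roots are x = 0 and x = 4; the profit-maximizing output is on the rising part of MC, so x* = 4.
Check: AVC at x = 4 is £20 ≤ P, so revenue covers variable cost.
Profit = P·x − TC = 36·4 − 432 = -£288, a loss, but smaller than the £352 fixed cost the firm would lose by shutting down.

Produce at x = 4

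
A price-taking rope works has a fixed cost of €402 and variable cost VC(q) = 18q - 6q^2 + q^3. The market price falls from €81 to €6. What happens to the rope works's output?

Output falls from 7 to 0 (the firm shuts down)

AVC = 18 - 6q + q^2, minimized at q = 3 where min AVC = €9. MC = 18 - 12q + 3q^2.
At P = €81 ≥ min AVC, set P = MC on the rising branch: q = 7.
At P = €6 < min AVC = €9, price no longer covers variable cost at any output, so the firm shuts down: q = 0.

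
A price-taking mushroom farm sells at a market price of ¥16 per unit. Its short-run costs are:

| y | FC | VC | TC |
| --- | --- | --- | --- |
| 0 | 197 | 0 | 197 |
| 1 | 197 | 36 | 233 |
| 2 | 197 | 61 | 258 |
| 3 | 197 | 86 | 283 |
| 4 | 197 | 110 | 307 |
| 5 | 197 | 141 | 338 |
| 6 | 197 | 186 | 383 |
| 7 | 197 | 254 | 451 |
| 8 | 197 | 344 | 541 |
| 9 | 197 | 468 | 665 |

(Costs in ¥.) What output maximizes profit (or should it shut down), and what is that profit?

Compute π = P·y − TC at each output: y=0: -197; y=1: -217; y=2: -226; y=3: -235; y=4: -243; y=5: -258; y=6: -287; y=7: -339; y=8: -413; y=9: -521.
Profit is highest at y = 0. Equivalently, the lowest AVC in the table is 110/4 ≈ ¥27.50 at y = 4, and P = ¥16 falls below it — price never covers variable cost, so the firm shuts down and loses only its fixed cost.

y = 0 (shut down); profit = -¥197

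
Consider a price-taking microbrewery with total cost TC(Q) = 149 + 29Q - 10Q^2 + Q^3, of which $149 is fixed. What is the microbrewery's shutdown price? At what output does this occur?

Short-run supply begins at min AVC. From VC = 29Q - 10Q^2 + Q^3, AVC = 29 - 10Q + Q^2.
dAVC/dQ = -10 + 2Q = 0 gives Q = 5. min AVC = 29 - 10·5 + 5^2 = 4.
For P < $4 the firm produces nothing.

$4 per unit, at Q = 5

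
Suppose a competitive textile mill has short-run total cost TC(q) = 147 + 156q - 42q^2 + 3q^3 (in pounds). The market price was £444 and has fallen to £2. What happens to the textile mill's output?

Output falls from 12 to 0 (the firm shuts down)

MC = 156 - 84q + 9q^2; the shutdown threshold is min AVC = £9 (at q = 7).
With P = £444 above the shutdown price, P = MC gives q = 12.
At P = £2 < min AVC = £9, price no longer covers variable cost at any output, so the firm shuts down: q = 0.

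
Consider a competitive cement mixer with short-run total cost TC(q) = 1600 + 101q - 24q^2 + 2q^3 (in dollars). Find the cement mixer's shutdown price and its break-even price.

Shutdown price = $29; break-even price = $221

AVC = 101 - 24q + 2q^2; minimized at q = 6, giving min AVC = $29. That is the shutdown price.
ATC = 1600/q + 101 - 24q + 2q^2. Setting dATC/dq = −1600/q^2 − 24 + 4q = 0 gives q = 10 (since 4·10^3 − 24·10^2 = 1600).
min ATC = 1600/10 + 101 − 24·10 + 2·10^2 = $221. That is the break-even price.
Between these two prices the firm operates at a loss; above $221 it earns a profit.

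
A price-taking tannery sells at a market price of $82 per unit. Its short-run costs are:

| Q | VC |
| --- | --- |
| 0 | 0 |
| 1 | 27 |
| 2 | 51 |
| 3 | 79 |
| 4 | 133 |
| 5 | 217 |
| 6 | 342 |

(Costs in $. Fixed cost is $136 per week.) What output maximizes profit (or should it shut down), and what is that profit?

Q = 4; profit = $59

Profit at each row (π = 82Q − TC): Q=0: -136; Q=1: -81; Q=2: -23; Q=3: 31; Q=4: 59; Q=5: 57; Q=6: 14.
Profit is maximized at Q = 4. AVC there is 133/4 = $33.25 ≤ P, so producing beats shutting down (which would give -$136).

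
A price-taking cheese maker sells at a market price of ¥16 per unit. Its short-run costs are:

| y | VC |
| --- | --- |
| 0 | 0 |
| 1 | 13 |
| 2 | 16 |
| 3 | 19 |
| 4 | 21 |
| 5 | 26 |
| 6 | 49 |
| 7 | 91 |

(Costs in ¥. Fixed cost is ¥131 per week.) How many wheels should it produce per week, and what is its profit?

Compute π = P·y − TC at each output: y=0: -131; y=1: -128; y=2: -115; y=3: -102; y=4: -88; y=5: -77; y=6: -84; y=7: -110.
Profit is maximized at y = 5. AVC there is 26/5 = ¥5.20 ≤ P, so producing beats shutting down (which would give -¥131).

y = 5; profit = -¥77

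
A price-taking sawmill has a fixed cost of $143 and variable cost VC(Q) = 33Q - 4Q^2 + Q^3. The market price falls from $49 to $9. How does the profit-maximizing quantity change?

AVC = 33 - 4Q + Q^2, minimized at Q = 2 where min AVC = $29. MC = 33 - 8Q + 3Q^2.
At P = $49 ≥ min AVC, set P = MC on the rising branch: Q = 4.
At P = $9 < min AVC = $29, price no longer covers variable cost at any output, so the firm shuts down: Q = 0.

Output falls from 4 to 0 (the firm shuts down)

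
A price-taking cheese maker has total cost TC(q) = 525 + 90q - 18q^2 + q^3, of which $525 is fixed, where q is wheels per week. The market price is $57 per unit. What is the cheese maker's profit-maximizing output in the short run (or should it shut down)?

Produce at q = 11

Variable cost is VC = 90q - 18q^2 + q^3, so AVC = VC/q = 90 - 18q + q^2 and MC = dTC/dq = 90 - 36q + 3q^2.
AVC hits its minimum where MC = AVC, at q = 9, giving min AVC = 90 - 18·9 + 9^2 = $9.
Since P = $57 ≥ min AVC = $9, price covers variable cost and the firm should produce.
Set P = MC: 57 = 90 - 36q + 3q^2 → 33 - 36q + 3q^2 = 0. The roots are q = 1 and q = 11; the profit-maximizing output is on the rising part of MC, so q* = 11.
Check: AVC at q = 11 is $13 ≤ P, so revenue covers variable cost.
Profit = P·q − TC = 57·11 − 668 = -$41, a loss, but smaller than the $525 fixed cost the firm would lose by shutting down.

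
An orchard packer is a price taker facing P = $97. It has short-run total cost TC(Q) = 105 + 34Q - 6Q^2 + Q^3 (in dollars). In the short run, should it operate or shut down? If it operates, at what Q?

Produce at Q = 7

Strip out fixed cost: VC = 34Q - 6Q^2 + Q^3. Then AVC = 34 - 6Q + Q^2 and MC = 34 - 12Q + 3Q^2.
The AVC parabola has its vertex at Q = 6/2 = 3, where AVC = 34 - 6·3 + 3^2 = $25.
P = $97 exceeds min AVC = $25, so the firm stays open.
Set P = MC: 97 = 34 - 12Q + 3Q^2 → -63 - 12Q + 3Q^2 = 0. The roots are Q = -3 and Q = 7; the profit-maximizing output is on the rising part of MC, so Q* = 7.
Check: AVC at Q = 7 is $41 ≤ P, so revenue covers variable cost.
Profit = P·Q − TC = 97·7 − 392 = $287.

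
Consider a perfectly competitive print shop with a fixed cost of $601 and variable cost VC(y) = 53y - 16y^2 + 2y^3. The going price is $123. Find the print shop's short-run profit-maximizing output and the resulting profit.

Profit = -$13 at y = 7

AVC = 53 - 16y + 2y^2; min AVC = $21 at y = 4. Since P = $123 ≥ min AVC, the firm produces.
With MC = 53 - 32y + 6y^2, P = MC on the upward-sloping part at y* = 7.
TR = 123·7 = 861. TC = 601 + 273 = 874. Profit = 861 − 874 = -$13.
That loss of $13 beats the $601 the firm would lose by shutting down; producing recovers $588 of fixed cost.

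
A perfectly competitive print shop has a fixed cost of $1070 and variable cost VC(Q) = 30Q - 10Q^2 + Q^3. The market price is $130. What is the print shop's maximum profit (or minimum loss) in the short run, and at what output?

AVC = 30 - 10Q + Q^2; min AVC = $5 at Q = 5. Since P = $130 ≥ min AVC, the firm produces.
MC = 30 - 20Q + 3Q^2. Setting P = MC and taking the root on the rising branch gives Q* = 10.
TR = 130·10 = 1300. TC = 1070 + 300 = 1370. Profit = 1300 − 1370 = -$70.
That loss of $70 beats the $1070 the firm would lose by shutting down; producing recovers $1000 of fixed cost.

Profit = -$70 at Q = 10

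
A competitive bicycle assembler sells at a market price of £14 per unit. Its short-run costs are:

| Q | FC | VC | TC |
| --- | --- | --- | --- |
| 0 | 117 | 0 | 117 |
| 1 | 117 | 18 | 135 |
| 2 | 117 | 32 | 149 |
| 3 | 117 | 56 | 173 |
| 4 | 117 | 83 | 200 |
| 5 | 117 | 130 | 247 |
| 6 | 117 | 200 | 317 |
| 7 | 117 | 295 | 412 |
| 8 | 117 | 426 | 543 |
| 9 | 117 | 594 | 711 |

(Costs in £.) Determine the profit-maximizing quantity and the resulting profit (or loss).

Q = 0 (shut down); profit = -£117

Profit at each row (π = 14Q − TC): Q=0: -117; Q=1: -121; Q=2: -121; Q=3: -131; Q=4: -144; Q=5: -177; Q=6: -233; Q=7: -314; Q=8: -431; Q=9: -585.
Profit is highest at Q = 0. Equivalently, the lowest AVC in the table is 32/2 ≈ £16 at Q = 2, and P = £14 falls below it — price never covers variable cost, so the firm shuts down and loses only its fixed cost.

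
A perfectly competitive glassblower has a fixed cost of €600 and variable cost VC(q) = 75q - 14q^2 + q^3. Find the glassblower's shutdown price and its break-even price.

Shutdown price = min AVC. AVC = 75 - 14q + q^2, with vertex at q = 7 and minimum €26.
ATC = 600/q + 75 - 14q + q^2. Setting dATC/dq = −600/q^2 − 14 + 2q = 0 gives q = 10 (since 2·10^3 − 14·10^2 = 600).
min ATC = 600/10 + 75 − 14·10 + 10^2 = €95. That is the break-even price.
Between these two prices the firm operates at a loss; above €95 it earns a profit.

Shutdown price = €26; break-even price = €95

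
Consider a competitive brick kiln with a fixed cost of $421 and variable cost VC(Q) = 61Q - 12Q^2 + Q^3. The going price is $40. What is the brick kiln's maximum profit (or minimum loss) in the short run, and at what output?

Profit = -$323 at Q = 7

AVC = 61 - 12Q + Q^2; min AVC = $25 at Q = 6. Since P = $40 ≥ min AVC, the firm produces.
With MC = 61 - 24Q + 3Q^2, P = MC on the upward-sloping part at Q* = 7.
TR = 40·7 = 280. TC = 421 + 182 = 603. Profit = 280 − 603 = -$323.
Shutting down would mean losing the fixed cost of $421, so operating at a loss of $323 is better by $98.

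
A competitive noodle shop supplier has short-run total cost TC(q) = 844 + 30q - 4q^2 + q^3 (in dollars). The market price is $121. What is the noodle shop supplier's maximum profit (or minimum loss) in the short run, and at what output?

Profit = -$354 at q = 7

AVC = 30 - 4q + q^2 has its minimum $26 at q = 2; price $121 clears that bar, so the firm operates.
MC = 30 - 8q + 3q^2. Setting P = MC and taking the root on the rising branch gives q* = 7.
TR = 121·7 = 847. TC = 844 + 357 = 1201. Profit = 847 − 1201 = -$354.
That loss of $354 beats the $844 the firm would lose by shutting down; producing recovers $490 of fixed cost.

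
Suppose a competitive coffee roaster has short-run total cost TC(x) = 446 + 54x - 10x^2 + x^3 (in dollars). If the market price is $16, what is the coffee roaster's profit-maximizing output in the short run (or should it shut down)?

Strip out fixed cost: VC = 54x - 10x^2 + x^3. Then AVC = 54 - 10x + x^2 and MC = 54 - 20x + 3x^2.
AVC hits its minimum where MC = AVC, at x = 5, giving min AVC = 54 - 10·5 + 5^2 = $29.
With P < min AVC ($16 < $29), every unit sold adds to the loss.
Shutting down limits the loss to fixed cost, $446.

Shut down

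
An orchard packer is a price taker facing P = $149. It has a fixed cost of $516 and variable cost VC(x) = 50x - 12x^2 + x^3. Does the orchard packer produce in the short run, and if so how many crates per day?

Produce at x = 11

Strip out fixed cost: VC = 50x - 12x^2 + x^3. Then AVC = 50 - 12x + x^2 and MC = 50 - 24x + 3x^2.
AVC hits its minimum where MC = AVC, at x = 6, giving min AVC = 50 - 12·6 + 6^2 = $14.
Since P = $149 ≥ min AVC = $14, price covers variable cost and the firm should produce.
Set P = MC: 149 = 50 - 24x + 3x^2 → -99 - 24x + 3x^2 = 0. The roots are x = -3 and x = 11; the profit-maximizing output is on the rising part of MC, so x* = 11.
Check: AVC at x = 11 is $39 ≤ P, so revenue covers variable cost.
Profit = P·x − TC = 149·11 − 945 = $694.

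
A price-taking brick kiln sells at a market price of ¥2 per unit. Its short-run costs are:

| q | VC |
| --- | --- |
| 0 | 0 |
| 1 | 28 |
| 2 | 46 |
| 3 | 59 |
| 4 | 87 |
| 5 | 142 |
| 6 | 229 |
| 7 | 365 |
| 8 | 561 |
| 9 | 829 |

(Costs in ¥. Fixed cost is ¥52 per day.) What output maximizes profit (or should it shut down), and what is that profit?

q = 0 (shut down); profit = -¥52

Tabulate TR − TC: q=0: -52; q=1: -78; q=2: -94; q=3: -105; q=4: -131; q=5: -184; q=6: -269; q=7: -403; q=8: -597; q=9: -863.
Profit is highest at q = 0. Equivalently, the lowest AVC in the table is 59/3 ≈ ¥19.67 at q = 3, and P = ¥2 falls below it — price never covers variable cost, so the firm shuts down and loses only its fixed cost.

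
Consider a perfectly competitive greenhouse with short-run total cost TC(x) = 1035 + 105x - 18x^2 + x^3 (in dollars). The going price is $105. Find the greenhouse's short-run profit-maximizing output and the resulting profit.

AVC = 105 - 18x + x^2; min AVC = $24 at x = 9. Since P = $105 ≥ min AVC, the firm produces.
MC = 105 - 36x + 3x^2. Setting P = MC and taking the root on the rising branch gives x* = 12.
TR = 105·12 = 1260. TC = 1035 + 396 = 1431. Profit = 1260 − 1431 = -$171.
That loss of $171 beats the $1035 the firm would lose by shutting down; producing recovers $864 of fixed cost.

Profit = -$171 at x = 12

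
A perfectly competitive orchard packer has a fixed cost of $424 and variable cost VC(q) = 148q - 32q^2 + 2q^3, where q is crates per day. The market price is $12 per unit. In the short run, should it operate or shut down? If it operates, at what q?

Shut down

Strip out fixed cost: VC = 148q - 32q^2 + 2q^3. Then AVC = 148 - 32q + 2q^2 and MC = 148 - 64q + 6q^2.
The AVC parabola has its vertex at q = 32/4 = 8, where AVC = 148 - 32·8 + 2·8^2 = $20.
P = $12 lies below min AVC = $20; no output level covers variable cost.
Best response: produce nothing and absorb the $424 fixed cost.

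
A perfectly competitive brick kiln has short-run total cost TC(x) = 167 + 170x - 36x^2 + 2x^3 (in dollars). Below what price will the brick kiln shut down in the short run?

Short-run supply begins at min AVC. From VC = 170x - 36x^2 + 2x^3, AVC = 170 - 36x + 2x^2.
At the minimum of AVC, MC = AVC. MC = 170 - 72x + 6x^2; setting MC = AVC gives 4x^2 - 36x = 0, so x = 9. min AVC = 8.
For P < $8 the firm produces nothing.

$8 per unit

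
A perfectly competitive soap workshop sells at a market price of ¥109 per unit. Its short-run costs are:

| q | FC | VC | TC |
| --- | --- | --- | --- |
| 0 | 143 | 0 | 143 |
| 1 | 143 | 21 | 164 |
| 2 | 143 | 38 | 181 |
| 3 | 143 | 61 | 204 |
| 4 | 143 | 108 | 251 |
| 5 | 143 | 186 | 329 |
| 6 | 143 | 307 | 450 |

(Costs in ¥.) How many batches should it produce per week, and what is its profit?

q = 5; profit = ¥216

Tabulate TR − TC: q=0: -143; q=1: -55; q=2: 37; q=3: 123; q=4: 185; q=5: 216; q=6: 204.
Profit is maximized at q = 5. AVC there is 186/5 = ¥37.20 ≤ P, so producing beats shutting down (which would give -¥143).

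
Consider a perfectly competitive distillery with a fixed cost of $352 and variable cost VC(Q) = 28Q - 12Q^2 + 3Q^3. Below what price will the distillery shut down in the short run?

Short-run supply begins at min AVC. From VC = 28Q - 12Q^2 + 3Q^3, AVC = 28 - 12Q + 3Q^2.
At the minimum of AVC, MC = AVC. MC = 28 - 24Q + 9Q^2; setting MC = AVC gives 6Q^2 - 12Q = 0, so Q = 2. min AVC = 16.
For P < $16 the firm produces nothing.

$16 per unit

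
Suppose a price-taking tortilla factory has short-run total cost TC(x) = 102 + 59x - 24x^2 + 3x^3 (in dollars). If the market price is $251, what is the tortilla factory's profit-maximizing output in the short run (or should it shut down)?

Produce at x = 8

From TC, MC = TC'(x) = 59 - 48x + 9x^2 and AVC = VC/x = 59 - 24x + 3x^2.
AVC hits its minimum where MC = AVC, at x = 4, giving min AVC = 59 - 24·4 + 3·4^2 = $11.
Since P = $251 ≥ min AVC = $11, price covers variable cost and the firm should produce.
Set P = MC: 251 = 59 - 48x + 9x^2 → -192 - 48x + 9x^2 = 0. The roots are x = -8/3 and x = 8; the profit-maximizing output is on the rising part of MC, so x* = 8.
Check: AVC at x = 8 is $59 ≤ P, so revenue covers variable cost.
Profit = P·x − TC = 251·8 − 574 = $1434.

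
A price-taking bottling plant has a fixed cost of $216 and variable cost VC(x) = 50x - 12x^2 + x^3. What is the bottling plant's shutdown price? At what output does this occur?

The shutdown price is the minimum of AVC. VC = 50x - 12x^2 + x^3, so AVC = 50 - 12x + x^2.
At the minimum of AVC, MC = AVC. MC = 50 - 24x + 3x^2; setting MC = AVC gives 2x^2 - 12x = 0, so x = 6. min AVC = 14.
For P < $14 the firm produces nothing.

$14 per unit, at x = 6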